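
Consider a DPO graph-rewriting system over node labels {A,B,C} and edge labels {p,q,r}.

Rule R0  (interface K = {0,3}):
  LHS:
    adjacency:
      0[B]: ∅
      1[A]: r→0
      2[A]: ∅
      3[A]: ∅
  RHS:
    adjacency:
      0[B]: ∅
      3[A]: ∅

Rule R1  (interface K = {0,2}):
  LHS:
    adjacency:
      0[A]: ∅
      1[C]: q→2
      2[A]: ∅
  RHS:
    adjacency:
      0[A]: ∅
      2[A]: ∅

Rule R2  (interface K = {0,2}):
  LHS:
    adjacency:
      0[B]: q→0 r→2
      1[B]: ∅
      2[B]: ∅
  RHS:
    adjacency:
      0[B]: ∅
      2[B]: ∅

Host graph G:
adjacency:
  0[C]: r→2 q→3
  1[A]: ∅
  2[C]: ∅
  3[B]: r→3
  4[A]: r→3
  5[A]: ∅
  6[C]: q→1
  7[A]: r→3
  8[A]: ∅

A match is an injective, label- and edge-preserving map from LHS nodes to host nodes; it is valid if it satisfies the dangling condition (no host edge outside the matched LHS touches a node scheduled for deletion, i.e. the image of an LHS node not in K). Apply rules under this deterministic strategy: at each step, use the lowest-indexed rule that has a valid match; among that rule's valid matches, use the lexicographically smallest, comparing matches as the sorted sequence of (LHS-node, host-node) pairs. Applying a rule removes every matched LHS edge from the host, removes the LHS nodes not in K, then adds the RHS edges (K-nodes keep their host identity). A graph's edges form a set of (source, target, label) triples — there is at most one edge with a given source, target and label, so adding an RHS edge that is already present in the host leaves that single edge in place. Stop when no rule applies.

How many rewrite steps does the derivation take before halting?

Answer: 2

Steps:
initial: |V|=9 |E|=6  E = 0-r->2 0-q->3 3-r->3 4-r->3 6-q->1 7-r->3
step 1: apply R0 at {0↦3, 1↦4, 2↦5, 3↦1}  → |V|=7 |E|=5  E = 0-r->2 0-q->3 3-r->3 6-q->1 7-r->3
step 2: apply R0 at {0↦3, 1↦7, 2↦8, 3↦1}  → |V|=5 |E|=4  E = 0-r->2 0-q->3 3-r->3 6-q->1
normal form: no rule applies after step 2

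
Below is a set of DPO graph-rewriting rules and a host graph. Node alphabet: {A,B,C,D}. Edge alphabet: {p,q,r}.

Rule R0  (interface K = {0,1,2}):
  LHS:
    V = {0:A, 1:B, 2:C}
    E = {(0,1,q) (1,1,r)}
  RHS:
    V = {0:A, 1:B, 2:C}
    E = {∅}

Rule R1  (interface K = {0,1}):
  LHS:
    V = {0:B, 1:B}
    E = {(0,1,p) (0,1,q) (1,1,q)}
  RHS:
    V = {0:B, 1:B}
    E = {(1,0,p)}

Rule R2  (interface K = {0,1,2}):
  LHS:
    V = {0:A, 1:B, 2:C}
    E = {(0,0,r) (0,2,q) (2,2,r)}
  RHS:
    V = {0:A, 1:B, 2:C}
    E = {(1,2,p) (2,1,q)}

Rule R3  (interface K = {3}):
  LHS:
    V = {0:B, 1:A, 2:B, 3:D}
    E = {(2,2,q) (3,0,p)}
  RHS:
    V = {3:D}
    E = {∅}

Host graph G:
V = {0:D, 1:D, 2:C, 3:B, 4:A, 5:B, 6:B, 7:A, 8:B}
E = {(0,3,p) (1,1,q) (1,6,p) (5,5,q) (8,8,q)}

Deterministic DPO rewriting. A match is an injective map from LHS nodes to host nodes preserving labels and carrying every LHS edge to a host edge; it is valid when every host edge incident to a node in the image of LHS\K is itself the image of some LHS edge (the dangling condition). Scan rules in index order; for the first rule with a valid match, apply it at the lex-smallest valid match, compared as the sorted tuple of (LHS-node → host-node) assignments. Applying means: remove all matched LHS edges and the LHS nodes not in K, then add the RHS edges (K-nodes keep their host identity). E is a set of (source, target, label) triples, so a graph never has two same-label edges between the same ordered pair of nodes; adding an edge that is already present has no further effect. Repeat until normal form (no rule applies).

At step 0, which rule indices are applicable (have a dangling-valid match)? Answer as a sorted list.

Answer: [R3]

Rewrite trace:
R0: no valid match — LHS pattern not found
R1: no valid match — LHS pattern not found
R2: no valid match — LHS pattern not found
R3: 8 valid matches — {0↦3, 1↦4, 2↦5, 3↦0}, {0↦3, 1↦4, 2↦8, 3↦0}, {0↦3, 1↦7, 2↦5, 3↦0} (+5 more)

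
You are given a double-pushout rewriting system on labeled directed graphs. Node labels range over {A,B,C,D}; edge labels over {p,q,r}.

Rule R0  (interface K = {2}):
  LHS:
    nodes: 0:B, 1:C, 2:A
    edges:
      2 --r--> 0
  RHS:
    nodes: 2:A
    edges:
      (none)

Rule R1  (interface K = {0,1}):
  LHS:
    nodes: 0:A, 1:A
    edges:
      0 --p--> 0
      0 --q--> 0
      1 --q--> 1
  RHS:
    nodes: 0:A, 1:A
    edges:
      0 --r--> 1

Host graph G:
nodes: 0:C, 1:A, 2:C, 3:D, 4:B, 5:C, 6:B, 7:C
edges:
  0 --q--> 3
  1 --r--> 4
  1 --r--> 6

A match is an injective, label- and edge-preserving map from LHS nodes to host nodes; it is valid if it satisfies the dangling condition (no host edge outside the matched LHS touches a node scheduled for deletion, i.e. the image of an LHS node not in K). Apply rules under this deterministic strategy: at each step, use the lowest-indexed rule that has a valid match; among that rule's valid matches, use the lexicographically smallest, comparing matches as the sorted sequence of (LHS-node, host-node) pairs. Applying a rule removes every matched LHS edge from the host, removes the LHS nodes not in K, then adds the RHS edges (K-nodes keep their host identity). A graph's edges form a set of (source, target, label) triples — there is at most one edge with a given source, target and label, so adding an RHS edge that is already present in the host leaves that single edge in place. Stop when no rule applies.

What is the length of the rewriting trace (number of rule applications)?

Answer: 2

Rewrite trace:
start.  V:8 E:3  edges: 0-q->3 1-r->4 1-r->6
1. fire R0 via {0↦4, 1↦2, 2↦1}  →  V:6 E:2  edges: 0-q->3 1-r->6
2. fire R0 via {0↦6, 1↦5, 2↦1}  →  V:4 E:1  edges: 0-q->3
halt: no rule applies after step 2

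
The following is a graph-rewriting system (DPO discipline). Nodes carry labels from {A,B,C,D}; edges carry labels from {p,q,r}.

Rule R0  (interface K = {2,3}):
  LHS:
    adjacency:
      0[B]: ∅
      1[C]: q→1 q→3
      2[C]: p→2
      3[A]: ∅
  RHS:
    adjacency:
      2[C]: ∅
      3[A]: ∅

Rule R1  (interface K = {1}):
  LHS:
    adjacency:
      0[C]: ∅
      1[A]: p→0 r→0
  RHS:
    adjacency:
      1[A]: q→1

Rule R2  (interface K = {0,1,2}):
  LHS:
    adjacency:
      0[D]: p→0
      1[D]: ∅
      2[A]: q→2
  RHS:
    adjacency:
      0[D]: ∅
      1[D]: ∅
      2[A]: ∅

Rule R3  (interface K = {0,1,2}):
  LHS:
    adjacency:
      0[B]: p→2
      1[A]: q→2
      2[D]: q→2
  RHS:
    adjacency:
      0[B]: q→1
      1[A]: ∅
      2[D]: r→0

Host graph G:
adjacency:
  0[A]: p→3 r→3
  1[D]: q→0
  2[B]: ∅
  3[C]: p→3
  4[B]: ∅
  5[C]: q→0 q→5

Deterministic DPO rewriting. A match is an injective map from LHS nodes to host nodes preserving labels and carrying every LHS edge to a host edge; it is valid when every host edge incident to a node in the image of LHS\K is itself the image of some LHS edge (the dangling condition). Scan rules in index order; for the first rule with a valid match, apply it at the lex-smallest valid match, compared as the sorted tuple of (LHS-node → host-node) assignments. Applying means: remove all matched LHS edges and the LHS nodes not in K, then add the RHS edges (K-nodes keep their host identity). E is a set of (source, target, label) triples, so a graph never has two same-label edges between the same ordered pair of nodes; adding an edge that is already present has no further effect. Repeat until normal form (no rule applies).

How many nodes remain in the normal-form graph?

initial: |V|=6 |E|=6  E = 0-p->3 0-r->3 1-q->0 3-p->3 5-q->0 5-q->5
step 1: apply R0 at {0↦2, 1↦5, 2↦3, 3↦0}  → |V|=4 |E|=3  E = 0-p->3 0-r->3 1-q->0
step 2: apply R1 at {0↦3, 1↦0}  → |V|=3 |E|=2  E = 0-q->0 1-q->0
halt: no rule applies after step 2
NF nodes: {0:A, 1:D, 4:B}

Answer: 3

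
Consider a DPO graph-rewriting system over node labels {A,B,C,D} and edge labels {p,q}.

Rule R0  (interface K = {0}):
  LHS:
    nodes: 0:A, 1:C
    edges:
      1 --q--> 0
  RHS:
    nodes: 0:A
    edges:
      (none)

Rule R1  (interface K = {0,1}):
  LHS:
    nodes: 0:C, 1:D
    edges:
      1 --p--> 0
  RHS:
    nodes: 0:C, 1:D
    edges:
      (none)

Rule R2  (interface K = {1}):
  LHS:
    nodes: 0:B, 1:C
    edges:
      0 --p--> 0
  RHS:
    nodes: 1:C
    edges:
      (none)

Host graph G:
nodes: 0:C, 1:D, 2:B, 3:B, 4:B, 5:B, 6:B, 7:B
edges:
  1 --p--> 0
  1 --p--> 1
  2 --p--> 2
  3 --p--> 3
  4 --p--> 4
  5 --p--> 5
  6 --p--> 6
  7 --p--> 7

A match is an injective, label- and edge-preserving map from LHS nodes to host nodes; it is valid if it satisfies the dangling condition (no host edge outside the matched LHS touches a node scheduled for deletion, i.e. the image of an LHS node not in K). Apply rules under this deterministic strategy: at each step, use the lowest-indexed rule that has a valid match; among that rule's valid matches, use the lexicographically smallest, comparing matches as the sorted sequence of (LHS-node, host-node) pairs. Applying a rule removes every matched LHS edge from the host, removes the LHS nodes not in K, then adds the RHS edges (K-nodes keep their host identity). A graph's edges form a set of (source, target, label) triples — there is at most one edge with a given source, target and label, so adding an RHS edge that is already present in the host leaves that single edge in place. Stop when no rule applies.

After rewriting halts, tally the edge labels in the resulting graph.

Answer: p:1

Rewrite trace:
[0] host  ⇒  8 nodes, 8 edges  {1-p->0 1-p->1 2-p->2 3-p->3 4-p->4 5-p->5 6-p->6 7-p->7}
[1] R1 @ {0↦0, 1↦1}  ⇒  8 nodes, 7 edges  {1-p->1 2-p->2 3-p->3 4-p->4 5-p->5 6-p->6 7-p->7}
[2] R2 @ {0↦2, 1↦0}  ⇒  7 nodes, 6 edges  {1-p->1 3-p->3 4-p->4 5-p->5 6-p->6 7-p->7}
[3] R2 @ {0↦3, 1↦0}  ⇒  6 nodes, 5 edges  {1-p->1 4-p->4 5-p->5 6-p->6 7-p->7}
[4] R2 @ {0↦4, 1↦0}  ⇒  5 nodes, 4 edges  {1-p->1 5-p->5 6-p->6 7-p->7}
[5] R2 @ {0↦5, 1↦0}  ⇒  4 nodes, 3 edges  {1-p->1 6-p->6 7-p->7}
[6] R2 @ {0↦6, 1↦0}  ⇒  3 nodes, 2 edges  {1-p->1 7-p->7}
[7] R2 @ {0↦7, 1↦0}  ⇒  2 nodes, 1 edges  {1-p->1}
halt: no rule applies after step 7
NF edges: [(1, 1, 'p')]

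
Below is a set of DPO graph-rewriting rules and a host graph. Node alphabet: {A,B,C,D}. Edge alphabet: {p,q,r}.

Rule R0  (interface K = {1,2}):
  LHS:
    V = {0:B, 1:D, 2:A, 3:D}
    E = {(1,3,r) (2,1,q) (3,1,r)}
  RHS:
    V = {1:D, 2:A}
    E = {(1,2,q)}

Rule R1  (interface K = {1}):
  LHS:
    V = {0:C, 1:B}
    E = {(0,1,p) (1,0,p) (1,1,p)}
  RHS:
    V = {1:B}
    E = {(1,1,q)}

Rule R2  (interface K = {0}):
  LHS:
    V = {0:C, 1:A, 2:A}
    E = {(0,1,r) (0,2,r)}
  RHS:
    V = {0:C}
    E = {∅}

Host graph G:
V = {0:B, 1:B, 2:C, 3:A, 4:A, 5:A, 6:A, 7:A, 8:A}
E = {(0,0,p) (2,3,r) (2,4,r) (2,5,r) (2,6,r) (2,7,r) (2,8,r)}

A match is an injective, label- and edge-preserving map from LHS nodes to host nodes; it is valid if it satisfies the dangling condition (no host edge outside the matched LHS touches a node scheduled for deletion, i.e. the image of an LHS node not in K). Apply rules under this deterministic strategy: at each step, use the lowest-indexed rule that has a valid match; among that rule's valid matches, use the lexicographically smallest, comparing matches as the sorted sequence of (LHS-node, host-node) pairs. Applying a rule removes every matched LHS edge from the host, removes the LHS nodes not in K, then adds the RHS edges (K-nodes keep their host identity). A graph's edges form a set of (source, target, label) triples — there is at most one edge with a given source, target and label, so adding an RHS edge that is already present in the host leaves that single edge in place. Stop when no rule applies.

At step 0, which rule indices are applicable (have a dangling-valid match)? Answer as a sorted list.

R0: no valid match — LHS pattern not found
R1: no valid match — LHS pattern not found
R2: 30 valid matches — {0↦2, 1↦3, 2↦4}, {0↦2, 1↦3, 2↦5}, {0↦2, 1↦3, 2↦6} (+27 more)

Answer: [R2]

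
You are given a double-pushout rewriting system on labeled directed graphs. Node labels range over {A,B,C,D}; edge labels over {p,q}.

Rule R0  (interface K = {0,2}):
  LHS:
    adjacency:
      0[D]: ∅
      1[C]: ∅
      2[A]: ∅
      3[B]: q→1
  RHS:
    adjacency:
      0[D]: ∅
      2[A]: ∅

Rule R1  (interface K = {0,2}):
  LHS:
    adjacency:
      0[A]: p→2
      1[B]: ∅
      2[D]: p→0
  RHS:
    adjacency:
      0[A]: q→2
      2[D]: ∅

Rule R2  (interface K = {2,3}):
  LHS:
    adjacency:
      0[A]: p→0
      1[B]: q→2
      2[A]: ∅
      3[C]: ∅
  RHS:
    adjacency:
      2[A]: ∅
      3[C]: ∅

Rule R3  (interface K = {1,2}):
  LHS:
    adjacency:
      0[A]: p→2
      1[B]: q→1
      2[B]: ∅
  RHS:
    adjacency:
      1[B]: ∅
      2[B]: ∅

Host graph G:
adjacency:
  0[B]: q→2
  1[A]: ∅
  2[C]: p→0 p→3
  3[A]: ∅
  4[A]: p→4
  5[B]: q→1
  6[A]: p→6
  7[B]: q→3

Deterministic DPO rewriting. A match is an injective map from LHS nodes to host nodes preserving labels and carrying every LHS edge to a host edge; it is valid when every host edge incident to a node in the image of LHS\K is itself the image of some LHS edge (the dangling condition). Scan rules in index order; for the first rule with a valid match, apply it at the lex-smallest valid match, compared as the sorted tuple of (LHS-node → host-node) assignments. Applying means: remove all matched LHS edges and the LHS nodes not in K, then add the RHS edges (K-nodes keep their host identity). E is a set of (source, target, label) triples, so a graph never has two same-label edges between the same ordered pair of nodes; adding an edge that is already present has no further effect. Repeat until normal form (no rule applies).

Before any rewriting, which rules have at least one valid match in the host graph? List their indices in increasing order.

Answer: [R2]

Derivation:
R0: no valid match — LHS pattern not found
R1: no valid match — LHS pattern not found
R2: 4 valid matches — {0↦4, 1↦5, 2↦1, 3↦2}, {0↦4, 1↦7, 2↦3, 3↦2}, {0↦6, 1↦5, 2↦1, 3↦2} (+1 more)
R3: no valid match — LHS pattern not found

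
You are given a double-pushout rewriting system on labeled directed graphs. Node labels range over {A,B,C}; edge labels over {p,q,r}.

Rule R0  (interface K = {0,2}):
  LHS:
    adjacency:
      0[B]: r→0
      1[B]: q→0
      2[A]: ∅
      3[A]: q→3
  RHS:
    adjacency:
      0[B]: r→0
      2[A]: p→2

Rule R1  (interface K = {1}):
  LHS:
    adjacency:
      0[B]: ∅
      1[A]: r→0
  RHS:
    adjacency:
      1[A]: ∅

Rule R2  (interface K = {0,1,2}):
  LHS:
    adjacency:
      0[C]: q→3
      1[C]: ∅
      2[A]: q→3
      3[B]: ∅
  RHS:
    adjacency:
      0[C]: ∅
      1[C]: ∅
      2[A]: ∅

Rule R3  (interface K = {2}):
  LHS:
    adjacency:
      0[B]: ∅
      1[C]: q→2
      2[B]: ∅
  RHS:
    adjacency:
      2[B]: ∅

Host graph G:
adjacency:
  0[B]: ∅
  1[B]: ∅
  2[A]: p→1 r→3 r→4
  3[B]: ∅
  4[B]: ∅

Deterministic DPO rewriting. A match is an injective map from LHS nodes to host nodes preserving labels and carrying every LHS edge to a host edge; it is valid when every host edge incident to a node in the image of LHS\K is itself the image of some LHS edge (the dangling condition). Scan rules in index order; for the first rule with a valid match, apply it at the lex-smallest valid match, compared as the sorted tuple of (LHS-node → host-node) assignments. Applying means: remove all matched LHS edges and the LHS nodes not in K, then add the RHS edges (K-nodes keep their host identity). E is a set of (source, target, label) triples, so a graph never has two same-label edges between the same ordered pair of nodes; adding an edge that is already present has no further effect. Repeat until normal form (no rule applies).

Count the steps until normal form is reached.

Answer: 2

Derivation:
initial: |V|=5 |E|=3  E = 2-p->1 2-r->3 2-r->4
step 1: apply R1 at {0↦3, 1↦2}  → |V|=4 |E|=2  E = 2-p->1 2-r->4
step 2: apply R1 at {0↦4, 1↦2}  → |V|=3 |E|=1  E = 2-p->1
normal form: no rule applies after step 2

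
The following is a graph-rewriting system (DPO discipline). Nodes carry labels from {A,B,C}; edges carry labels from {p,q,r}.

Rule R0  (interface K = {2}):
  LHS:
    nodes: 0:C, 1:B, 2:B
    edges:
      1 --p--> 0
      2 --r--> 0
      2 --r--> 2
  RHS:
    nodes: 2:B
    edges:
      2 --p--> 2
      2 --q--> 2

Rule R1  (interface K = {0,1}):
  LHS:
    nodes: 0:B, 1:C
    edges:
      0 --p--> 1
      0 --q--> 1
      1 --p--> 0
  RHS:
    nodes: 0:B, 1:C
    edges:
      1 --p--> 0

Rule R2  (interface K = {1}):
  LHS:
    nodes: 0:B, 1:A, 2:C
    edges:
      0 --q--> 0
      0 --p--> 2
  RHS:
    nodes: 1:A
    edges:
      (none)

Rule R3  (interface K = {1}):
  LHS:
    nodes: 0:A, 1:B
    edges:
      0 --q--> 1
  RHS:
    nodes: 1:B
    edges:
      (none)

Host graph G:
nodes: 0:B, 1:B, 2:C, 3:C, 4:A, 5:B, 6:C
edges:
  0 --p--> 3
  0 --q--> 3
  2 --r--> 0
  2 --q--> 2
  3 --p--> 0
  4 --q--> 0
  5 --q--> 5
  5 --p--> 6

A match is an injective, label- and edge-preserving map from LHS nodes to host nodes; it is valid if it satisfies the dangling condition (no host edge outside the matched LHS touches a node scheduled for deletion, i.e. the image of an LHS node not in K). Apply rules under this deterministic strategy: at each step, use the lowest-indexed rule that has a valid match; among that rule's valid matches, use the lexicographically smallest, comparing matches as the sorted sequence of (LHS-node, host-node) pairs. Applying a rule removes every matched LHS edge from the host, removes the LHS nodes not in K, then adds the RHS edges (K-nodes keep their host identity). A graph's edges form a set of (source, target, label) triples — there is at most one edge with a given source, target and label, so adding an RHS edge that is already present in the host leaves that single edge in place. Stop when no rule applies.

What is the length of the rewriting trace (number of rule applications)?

Answer: 3

Steps:
initial: |V|=7 |E|=8  E = 0-p->3 0-q->3 2-r->0 2-q->2 3-p->0 4-q->0 5-q->5 5-p->6
step 1: apply R1 at {0↦0, 1↦3}  → |V|=7 |E|=6  E = 2-r->0 2-q->2 3-p->0 4-q->0 5-q->5 5-p->6
step 2: apply R2 at {0↦5, 1↦4, 2↦6}  → |V|=5 |E|=4  E = 2-r->0 2-q->2 3-p->0 4-q->0
step 3: apply R3 at {0↦4, 1↦0}  → |V|=4 |E|=3  E = 2-r->0 2-q->2 3-p->0
halt: no rule applies after step 3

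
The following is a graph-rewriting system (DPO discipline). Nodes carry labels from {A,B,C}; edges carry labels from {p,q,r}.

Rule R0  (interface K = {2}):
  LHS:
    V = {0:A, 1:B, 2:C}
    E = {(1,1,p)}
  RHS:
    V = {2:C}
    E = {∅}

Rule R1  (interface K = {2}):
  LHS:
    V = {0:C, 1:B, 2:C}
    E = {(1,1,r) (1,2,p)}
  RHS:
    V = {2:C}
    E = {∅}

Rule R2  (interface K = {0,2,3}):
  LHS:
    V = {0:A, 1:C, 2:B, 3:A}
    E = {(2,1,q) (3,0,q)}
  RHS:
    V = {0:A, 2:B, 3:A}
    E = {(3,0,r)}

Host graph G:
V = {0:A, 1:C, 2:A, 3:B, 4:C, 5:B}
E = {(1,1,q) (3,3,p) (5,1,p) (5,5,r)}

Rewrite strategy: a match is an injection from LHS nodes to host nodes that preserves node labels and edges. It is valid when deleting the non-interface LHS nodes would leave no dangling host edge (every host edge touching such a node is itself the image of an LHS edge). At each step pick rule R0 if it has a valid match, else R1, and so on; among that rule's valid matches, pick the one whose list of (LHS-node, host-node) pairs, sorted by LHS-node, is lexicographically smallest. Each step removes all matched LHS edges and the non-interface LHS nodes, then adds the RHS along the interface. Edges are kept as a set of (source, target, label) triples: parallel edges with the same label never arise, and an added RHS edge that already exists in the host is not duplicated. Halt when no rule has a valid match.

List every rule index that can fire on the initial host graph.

R0: 4 valid matches — {0↦0, 1↦3, 2↦1}, {0↦0, 1↦3, 2↦4}, {0↦2, 1↦3, 2↦1} (+1 more)
R1: 1 valid match — {0↦4, 1↦5, 2↦1}
R2: no valid match — LHS pattern not found

Answer: [R0,R1]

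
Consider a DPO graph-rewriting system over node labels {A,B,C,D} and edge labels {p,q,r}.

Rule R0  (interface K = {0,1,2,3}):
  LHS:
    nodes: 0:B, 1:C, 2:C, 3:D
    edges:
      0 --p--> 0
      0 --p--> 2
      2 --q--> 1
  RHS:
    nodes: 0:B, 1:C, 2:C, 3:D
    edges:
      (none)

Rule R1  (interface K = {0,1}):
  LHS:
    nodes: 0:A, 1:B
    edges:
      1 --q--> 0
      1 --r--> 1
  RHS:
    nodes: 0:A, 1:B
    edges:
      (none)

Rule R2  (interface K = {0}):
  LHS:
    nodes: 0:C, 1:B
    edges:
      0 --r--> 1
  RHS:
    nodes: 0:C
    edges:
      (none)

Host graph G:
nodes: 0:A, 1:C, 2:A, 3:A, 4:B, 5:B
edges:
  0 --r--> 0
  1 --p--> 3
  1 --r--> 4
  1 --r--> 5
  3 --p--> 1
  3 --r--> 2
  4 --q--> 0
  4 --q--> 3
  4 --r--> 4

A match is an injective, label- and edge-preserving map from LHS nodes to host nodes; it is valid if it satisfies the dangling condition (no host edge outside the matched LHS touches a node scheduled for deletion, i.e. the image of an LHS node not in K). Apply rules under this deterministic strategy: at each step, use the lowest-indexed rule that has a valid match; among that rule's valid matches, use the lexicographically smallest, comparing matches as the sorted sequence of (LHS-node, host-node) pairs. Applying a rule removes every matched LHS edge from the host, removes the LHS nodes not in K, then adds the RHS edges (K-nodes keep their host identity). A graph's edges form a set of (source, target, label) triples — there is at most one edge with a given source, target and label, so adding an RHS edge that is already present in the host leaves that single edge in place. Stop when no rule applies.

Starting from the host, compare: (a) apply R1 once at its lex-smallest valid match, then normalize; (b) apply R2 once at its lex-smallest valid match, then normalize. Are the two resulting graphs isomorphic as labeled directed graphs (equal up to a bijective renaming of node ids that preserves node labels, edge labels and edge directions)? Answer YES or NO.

Answer: YES

Derivation:
branch R1-first: apply at {0↦0, 1↦4} → |E|=7, then 1 more step(s) → NF |V|=5 |E|=6 V={0:A, 1:C, 2:A, 3:A, 4:B} E=0-r->0 1-p->3 1-r->4 3-p->1 3-r->2 4-q->3
branch R2-first: apply at {0↦1, 1↦5} → |E|=8, then 1 more step(s) → NF |V|=5 |E|=6 V={0:A, 1:C, 2:A, 3:A, 4:B} E=0-r->0 1-p->3 1-r->4 3-p->1 3-r->2 4-q->3
graphs isomorphic (equal up to label-preserving node renaming)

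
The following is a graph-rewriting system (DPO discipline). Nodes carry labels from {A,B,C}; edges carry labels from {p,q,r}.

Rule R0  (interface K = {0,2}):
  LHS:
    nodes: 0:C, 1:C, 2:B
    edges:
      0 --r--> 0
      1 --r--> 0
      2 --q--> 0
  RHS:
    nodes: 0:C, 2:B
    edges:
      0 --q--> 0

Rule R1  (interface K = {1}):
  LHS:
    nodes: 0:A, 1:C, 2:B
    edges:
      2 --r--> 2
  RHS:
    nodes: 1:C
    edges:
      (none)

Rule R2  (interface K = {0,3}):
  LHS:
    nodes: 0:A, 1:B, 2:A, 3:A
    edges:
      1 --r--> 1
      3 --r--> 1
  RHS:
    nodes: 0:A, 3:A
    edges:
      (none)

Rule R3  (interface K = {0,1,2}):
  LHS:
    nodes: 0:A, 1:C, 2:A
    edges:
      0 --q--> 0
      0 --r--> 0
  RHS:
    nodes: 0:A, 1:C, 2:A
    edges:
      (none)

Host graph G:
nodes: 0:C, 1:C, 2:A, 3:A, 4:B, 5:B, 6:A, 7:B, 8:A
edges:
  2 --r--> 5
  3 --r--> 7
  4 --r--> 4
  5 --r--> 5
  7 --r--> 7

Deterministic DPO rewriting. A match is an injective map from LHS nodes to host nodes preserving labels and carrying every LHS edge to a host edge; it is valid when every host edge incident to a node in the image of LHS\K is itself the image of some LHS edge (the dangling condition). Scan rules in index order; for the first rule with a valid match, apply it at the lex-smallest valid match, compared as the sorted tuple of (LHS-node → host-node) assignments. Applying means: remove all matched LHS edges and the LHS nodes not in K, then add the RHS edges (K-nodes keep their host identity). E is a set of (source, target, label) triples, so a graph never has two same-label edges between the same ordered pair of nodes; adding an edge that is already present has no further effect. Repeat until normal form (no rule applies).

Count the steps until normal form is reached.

[0] host  ⇒  9 nodes, 5 edges  {2-r->5 3-r->7 4-r->4 5-r->5 7-r->7}
[1] R1 @ {0↦6, 1↦0, 2↦4}  ⇒  7 nodes, 4 edges  {2-r->5 3-r->7 5-r->5 7-r->7}
[2] R2 @ {0↦2, 1↦7, 2↦8, 3↦3}  ⇒  5 nodes, 2 edges  {2-r->5 5-r->5}
final graph: no rule applies after step 2

Answer: 2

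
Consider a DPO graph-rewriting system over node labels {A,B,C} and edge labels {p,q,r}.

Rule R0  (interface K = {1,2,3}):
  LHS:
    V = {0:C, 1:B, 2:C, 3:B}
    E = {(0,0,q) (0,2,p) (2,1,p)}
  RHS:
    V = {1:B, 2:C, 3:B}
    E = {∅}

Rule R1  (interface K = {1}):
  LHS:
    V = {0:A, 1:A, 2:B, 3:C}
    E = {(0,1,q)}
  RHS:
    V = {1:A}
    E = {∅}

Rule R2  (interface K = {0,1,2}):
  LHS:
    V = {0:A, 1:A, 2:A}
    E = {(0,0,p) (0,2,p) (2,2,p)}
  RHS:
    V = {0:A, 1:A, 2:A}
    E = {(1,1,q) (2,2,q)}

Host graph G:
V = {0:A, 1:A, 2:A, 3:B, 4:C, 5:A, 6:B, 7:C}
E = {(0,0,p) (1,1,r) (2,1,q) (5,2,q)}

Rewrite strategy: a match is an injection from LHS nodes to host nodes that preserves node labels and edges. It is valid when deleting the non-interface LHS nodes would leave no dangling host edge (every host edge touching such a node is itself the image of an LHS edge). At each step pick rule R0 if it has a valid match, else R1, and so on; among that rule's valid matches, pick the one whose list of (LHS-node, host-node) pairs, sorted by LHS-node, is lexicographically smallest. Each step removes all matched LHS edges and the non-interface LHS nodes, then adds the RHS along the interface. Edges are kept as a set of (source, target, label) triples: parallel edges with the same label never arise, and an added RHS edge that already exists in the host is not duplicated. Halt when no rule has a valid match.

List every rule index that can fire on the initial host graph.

R0: no valid match — LHS pattern not found
R1: 4 valid matches — {0↦5, 1↦2, 2↦3, 3↦4}, {0↦5, 1↦2, 2↦3, 3↦7}, {0↦5, 1↦2, 2↦6, 3↦4} (+1 more)
R2: no valid match — LHS pattern not found

Answer: [R1]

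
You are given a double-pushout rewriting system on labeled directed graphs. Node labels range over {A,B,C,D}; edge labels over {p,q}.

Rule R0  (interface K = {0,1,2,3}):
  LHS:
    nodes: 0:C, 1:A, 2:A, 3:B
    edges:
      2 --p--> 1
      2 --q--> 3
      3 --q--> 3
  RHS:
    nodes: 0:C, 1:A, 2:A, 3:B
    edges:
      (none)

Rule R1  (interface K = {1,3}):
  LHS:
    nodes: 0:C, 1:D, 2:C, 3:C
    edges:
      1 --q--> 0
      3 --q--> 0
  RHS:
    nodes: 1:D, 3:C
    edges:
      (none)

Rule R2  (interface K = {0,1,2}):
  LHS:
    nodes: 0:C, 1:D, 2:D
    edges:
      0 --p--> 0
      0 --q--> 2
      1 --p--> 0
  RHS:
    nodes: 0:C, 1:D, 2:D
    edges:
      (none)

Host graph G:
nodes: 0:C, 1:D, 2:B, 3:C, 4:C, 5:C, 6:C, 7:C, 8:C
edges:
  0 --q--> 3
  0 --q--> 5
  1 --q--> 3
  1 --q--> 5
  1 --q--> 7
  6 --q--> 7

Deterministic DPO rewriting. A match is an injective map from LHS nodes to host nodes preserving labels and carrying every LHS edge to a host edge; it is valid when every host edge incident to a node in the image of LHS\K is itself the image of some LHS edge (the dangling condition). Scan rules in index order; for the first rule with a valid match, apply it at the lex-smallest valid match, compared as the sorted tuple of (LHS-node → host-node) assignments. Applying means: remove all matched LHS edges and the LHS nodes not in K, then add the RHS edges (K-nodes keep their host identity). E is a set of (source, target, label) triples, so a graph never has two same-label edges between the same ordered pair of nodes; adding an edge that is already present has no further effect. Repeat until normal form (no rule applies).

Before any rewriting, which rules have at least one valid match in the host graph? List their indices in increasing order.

R0: no valid match — LHS pattern not found
R1: 6 valid matches — {0↦3, 1↦1, 2↦4, 3↦0}, {0↦3, 1↦1, 2↦8, 3↦0}, {0↦5, 1↦1, 2↦4, 3↦0} (+3 more)
R2: no valid match — LHS pattern not found

Answer: [R1]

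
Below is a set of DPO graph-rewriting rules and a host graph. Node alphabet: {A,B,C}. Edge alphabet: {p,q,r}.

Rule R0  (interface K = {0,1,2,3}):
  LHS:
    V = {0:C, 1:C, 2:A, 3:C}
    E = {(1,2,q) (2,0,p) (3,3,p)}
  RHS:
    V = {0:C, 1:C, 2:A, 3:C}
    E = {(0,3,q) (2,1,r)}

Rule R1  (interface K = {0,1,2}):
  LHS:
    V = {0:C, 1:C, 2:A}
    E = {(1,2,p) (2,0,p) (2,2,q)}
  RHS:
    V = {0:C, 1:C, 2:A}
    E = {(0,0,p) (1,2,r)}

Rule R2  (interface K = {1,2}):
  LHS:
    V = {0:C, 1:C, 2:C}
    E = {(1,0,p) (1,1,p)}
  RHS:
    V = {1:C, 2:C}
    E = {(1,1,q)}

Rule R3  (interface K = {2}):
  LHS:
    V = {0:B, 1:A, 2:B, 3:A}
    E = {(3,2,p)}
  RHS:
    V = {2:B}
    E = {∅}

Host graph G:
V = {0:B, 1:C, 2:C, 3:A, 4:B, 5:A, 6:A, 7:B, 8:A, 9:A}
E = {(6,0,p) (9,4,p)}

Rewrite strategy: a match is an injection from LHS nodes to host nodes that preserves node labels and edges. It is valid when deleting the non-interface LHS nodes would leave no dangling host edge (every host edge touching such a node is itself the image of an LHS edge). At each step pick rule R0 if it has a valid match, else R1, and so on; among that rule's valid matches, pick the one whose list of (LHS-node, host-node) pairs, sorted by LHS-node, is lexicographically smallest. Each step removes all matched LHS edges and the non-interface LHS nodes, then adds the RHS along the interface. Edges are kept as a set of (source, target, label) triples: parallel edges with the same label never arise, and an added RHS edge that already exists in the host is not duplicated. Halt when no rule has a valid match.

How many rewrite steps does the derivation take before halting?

Answer: 2

Steps:
[0] host  ⇒  10 nodes, 2 edges  {6-p->0 9-p->4}
[1] R3 @ {0↦7, 1↦3, 2↦0, 3↦6}  ⇒  7 nodes, 1 edges  {9-p->4}
[2] R3 @ {0↦0, 1↦5, 2↦4, 3↦9}  ⇒  4 nodes, 0 edges  {∅}
final graph: no rule applies after step 2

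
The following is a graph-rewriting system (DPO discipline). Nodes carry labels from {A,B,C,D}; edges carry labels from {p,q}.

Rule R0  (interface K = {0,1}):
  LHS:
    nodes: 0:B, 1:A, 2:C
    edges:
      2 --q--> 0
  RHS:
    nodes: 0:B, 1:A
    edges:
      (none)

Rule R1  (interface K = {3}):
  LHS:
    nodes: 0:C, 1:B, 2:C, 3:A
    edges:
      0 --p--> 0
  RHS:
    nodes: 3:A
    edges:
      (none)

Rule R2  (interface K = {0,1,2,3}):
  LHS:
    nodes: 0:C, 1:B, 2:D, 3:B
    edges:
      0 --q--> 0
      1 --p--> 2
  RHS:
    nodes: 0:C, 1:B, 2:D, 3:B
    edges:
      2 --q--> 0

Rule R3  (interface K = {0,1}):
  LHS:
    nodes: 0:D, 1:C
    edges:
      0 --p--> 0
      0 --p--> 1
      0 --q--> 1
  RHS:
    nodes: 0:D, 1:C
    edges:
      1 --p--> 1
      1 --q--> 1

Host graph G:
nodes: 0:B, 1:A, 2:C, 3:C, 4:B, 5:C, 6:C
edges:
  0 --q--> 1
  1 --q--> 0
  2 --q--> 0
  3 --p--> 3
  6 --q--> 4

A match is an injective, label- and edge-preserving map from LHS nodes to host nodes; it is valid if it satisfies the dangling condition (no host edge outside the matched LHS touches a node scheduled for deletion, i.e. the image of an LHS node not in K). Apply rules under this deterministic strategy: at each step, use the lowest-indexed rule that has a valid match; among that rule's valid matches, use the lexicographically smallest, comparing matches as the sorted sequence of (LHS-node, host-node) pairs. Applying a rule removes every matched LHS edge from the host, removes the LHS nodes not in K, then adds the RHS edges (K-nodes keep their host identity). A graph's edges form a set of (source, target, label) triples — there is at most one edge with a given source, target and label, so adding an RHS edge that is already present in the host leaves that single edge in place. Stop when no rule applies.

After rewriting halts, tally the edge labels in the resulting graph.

[0] host  ⇒  7 nodes, 5 edges  {0-q->1 1-q->0 2-q->0 3-p->3 6-q->4}
[1] R0 @ {0↦0, 1↦1, 2↦2}  ⇒  6 nodes, 4 edges  {0-q->1 1-q->0 3-p->3 6-q->4}
[2] R0 @ {0↦4, 1↦1, 2↦6}  ⇒  5 nodes, 3 edges  {0-q->1 1-q->0 3-p->3}
[3] R1 @ {0↦3, 1↦4, 2↦5, 3↦1}  ⇒  2 nodes, 2 edges  {0-q->1 1-q->0}
final graph: no rule applies after step 3
NF edges: [(0, 1, 'q'), (1, 0, 'q')]

Answer: q:2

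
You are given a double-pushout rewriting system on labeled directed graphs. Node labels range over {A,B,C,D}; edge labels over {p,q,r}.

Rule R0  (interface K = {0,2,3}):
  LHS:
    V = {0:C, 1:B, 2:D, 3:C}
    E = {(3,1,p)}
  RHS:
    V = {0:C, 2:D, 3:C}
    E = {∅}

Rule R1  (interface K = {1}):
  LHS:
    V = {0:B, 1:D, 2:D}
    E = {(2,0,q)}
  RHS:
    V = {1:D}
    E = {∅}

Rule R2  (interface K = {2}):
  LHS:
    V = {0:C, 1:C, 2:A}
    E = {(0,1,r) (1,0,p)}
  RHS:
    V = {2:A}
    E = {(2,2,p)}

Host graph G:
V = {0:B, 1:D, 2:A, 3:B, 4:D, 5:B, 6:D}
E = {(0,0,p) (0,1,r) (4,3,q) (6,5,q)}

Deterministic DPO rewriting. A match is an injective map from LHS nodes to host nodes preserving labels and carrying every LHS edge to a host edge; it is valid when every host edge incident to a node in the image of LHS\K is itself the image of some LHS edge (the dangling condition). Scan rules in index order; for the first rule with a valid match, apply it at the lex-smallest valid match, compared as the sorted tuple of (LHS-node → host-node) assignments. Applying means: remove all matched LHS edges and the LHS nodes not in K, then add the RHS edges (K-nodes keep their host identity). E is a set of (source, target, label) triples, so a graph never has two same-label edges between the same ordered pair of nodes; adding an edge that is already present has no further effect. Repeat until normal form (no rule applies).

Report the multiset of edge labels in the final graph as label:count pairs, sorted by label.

Answer: p:1 r:1

Steps:
initial: |V|=7 |E|=4  E = 0-p->0 0-r->1 4-q->3 6-q->5
step 1: apply R1 at {0↦3, 1↦1, 2↦4}  → |V|=5 |E|=3  E = 0-p->0 0-r->1 6-q->5
step 2: apply R1 at {0↦5, 1↦1, 2↦6}  → |V|=3 |E|=2  E = 0-p->0 0-r->1
halt: no rule applies after step 2
NF edges: [(0, 0, 'p'), (0, 1, 'r')]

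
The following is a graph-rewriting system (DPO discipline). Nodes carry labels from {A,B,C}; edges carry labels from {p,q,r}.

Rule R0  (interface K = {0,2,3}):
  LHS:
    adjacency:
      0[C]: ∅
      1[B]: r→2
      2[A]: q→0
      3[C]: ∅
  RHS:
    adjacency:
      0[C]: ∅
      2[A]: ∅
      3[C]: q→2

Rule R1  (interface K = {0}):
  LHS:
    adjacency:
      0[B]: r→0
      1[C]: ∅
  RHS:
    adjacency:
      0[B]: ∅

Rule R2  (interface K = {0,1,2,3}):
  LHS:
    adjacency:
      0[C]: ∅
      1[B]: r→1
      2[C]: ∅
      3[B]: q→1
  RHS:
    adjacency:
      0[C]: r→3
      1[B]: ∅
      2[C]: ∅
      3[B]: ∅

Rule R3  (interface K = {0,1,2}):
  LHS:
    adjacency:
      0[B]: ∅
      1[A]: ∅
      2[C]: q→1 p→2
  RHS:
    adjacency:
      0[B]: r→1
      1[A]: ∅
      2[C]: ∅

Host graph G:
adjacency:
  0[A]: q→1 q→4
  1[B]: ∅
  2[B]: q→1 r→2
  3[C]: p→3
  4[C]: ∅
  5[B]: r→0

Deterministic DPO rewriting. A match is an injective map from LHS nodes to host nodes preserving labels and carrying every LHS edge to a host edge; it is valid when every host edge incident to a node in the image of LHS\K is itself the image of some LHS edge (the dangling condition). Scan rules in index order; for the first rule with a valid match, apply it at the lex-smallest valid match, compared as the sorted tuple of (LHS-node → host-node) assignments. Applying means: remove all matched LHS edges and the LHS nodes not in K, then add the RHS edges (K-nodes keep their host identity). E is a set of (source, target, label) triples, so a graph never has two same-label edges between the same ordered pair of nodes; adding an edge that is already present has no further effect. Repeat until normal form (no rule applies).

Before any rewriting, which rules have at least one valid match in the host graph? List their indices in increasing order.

Answer: [R0]

Rewrite trace:
R0: 1 valid match — {0↦4, 1↦5, 2↦0, 3↦3}
R1: no valid match — 2 raw matches, all fail dangling condition
R2: no valid match — LHS pattern not found
R3: no valid match — LHS pattern not found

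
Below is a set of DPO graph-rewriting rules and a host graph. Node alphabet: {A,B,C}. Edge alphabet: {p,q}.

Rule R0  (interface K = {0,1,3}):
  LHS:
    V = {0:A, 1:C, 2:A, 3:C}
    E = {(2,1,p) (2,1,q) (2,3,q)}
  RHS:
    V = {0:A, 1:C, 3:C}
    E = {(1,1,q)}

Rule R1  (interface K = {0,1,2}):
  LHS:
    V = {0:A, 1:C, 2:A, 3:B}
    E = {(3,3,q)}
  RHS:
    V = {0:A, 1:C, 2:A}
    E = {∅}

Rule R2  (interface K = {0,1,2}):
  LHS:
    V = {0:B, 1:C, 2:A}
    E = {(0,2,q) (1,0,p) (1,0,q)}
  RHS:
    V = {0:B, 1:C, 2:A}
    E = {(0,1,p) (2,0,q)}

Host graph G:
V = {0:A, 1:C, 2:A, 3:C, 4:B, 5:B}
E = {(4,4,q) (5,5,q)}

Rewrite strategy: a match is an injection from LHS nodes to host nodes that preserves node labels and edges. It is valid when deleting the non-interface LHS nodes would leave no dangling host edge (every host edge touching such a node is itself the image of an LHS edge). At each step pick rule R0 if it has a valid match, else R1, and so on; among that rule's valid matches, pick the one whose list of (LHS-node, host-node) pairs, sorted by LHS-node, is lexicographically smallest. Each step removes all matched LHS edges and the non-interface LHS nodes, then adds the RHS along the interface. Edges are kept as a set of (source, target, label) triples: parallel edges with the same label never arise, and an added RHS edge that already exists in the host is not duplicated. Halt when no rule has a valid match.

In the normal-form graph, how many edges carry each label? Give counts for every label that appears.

initial: |V|=6 |E|=2  E = 4-q->4 5-q->5
step 1: apply R1 at {0↦0, 1↦1, 2↦2, 3↦4}  → |V|=5 |E|=1  E = 5-q->5
step 2: apply R1 at {0↦0, 1↦1, 2↦2, 3↦5}  → |V|=4 |E|=0  E = ∅
final graph: no rule applies after step 2
NF edges: []

Answer: (no edges)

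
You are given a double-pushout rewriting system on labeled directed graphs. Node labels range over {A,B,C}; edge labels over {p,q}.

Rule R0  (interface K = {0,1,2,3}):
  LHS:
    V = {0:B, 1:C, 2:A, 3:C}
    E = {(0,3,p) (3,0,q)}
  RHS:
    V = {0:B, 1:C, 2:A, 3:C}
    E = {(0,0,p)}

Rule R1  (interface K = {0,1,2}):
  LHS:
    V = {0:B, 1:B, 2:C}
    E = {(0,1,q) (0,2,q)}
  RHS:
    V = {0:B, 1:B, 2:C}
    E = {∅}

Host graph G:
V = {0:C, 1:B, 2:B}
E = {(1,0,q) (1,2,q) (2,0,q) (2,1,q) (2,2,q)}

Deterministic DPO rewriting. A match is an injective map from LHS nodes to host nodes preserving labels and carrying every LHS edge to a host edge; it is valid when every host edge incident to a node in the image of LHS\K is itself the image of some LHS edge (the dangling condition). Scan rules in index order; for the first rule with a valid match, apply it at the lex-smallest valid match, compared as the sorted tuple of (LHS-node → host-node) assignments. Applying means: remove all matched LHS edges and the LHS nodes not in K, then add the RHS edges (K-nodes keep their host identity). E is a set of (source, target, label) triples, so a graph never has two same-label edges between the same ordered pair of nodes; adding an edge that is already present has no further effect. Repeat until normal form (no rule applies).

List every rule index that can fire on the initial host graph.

Answer: [R1]

Derivation:
R0: no valid match — LHS pattern not found
R1: 2 valid matches — {0↦1, 1↦2, 2↦0}, {0↦2, 1↦1, 2↦0}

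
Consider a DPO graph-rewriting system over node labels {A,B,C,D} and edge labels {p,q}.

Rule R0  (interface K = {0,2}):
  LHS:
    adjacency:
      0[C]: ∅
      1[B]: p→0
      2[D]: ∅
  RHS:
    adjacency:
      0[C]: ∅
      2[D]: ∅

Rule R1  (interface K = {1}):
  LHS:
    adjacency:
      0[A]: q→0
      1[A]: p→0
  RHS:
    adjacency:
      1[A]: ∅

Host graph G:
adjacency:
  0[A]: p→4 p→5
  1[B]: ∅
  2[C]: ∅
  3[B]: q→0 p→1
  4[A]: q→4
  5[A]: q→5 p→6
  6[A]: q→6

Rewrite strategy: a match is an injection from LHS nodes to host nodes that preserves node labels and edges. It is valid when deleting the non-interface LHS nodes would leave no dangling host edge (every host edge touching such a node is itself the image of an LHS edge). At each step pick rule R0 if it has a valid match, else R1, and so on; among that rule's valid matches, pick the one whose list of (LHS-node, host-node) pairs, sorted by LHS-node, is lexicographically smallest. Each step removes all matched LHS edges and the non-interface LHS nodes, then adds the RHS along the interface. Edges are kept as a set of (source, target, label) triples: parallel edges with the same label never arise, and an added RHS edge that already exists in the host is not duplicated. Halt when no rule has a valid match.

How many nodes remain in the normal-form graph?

[0] host  ⇒  7 nodes, 8 edges  {0-p->4 0-p->5 3-q->0 3-p->1 4-q->4 5-q->5 5-p->6 6-q->6}
[1] R1 @ {0↦4, 1↦0}  ⇒  6 nodes, 6 edges  {0-p->5 3-q->0 3-p->1 5-q->5 5-p->6 6-q->6}
[2] R1 @ {0↦6, 1↦5}  ⇒  5 nodes, 4 edges  {0-p->5 3-q->0 3-p->1 5-q->5}
[3] R1 @ {0↦5, 1↦0}  ⇒  4 nodes, 2 edges  {3-q->0 3-p->1}
halt: no rule applies after step 3
NF nodes: {0:A, 1:B, 2:C, 3:B}

Answer: 4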